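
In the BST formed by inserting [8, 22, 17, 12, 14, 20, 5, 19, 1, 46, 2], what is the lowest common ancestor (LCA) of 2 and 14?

Tree insertion order: [8, 22, 17, 12, 14, 20, 5, 19, 1, 46, 2]
Tree (level-order array): [8, 5, 22, 1, None, 17, 46, None, 2, 12, 20, None, None, None, None, None, 14, 19]
In a BST, the LCA of p=2, q=14 is the first node v on the
root-to-leaf path with p <= v <= q (go left if both < v, right if both > v).
Walk from root:
  at 8: 2 <= 8 <= 14, this is the LCA
LCA = 8


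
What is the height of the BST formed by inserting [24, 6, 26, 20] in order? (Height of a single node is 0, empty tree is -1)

Insertion order: [24, 6, 26, 20]
Tree (level-order array): [24, 6, 26, None, 20]
Compute height bottom-up (empty subtree = -1):
  height(20) = 1 + max(-1, -1) = 0
  height(6) = 1 + max(-1, 0) = 1
  height(26) = 1 + max(-1, -1) = 0
  height(24) = 1 + max(1, 0) = 2
Height = 2


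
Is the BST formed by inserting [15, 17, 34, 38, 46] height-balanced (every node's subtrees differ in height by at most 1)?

Tree (level-order array): [15, None, 17, None, 34, None, 38, None, 46]
Definition: a tree is height-balanced if, at every node, |h(left) - h(right)| <= 1 (empty subtree has height -1).
Bottom-up per-node check:
  node 46: h_left=-1, h_right=-1, diff=0 [OK], height=0
  node 38: h_left=-1, h_right=0, diff=1 [OK], height=1
  node 34: h_left=-1, h_right=1, diff=2 [FAIL (|-1-1|=2 > 1)], height=2
  node 17: h_left=-1, h_right=2, diff=3 [FAIL (|-1-2|=3 > 1)], height=3
  node 15: h_left=-1, h_right=3, diff=4 [FAIL (|-1-3|=4 > 1)], height=4
Node 34 violates the condition: |-1 - 1| = 2 > 1.
Result: Not balanced


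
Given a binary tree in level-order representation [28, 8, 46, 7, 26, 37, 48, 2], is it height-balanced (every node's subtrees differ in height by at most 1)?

Tree (level-order array): [28, 8, 46, 7, 26, 37, 48, 2]
Definition: a tree is height-balanced if, at every node, |h(left) - h(right)| <= 1 (empty subtree has height -1).
Bottom-up per-node check:
  node 2: h_left=-1, h_right=-1, diff=0 [OK], height=0
  node 7: h_left=0, h_right=-1, diff=1 [OK], height=1
  node 26: h_left=-1, h_right=-1, diff=0 [OK], height=0
  node 8: h_left=1, h_right=0, diff=1 [OK], height=2
  node 37: h_left=-1, h_right=-1, diff=0 [OK], height=0
  node 48: h_left=-1, h_right=-1, diff=0 [OK], height=0
  node 46: h_left=0, h_right=0, diff=0 [OK], height=1
  node 28: h_left=2, h_right=1, diff=1 [OK], height=3
All nodes satisfy the balance condition.
Result: Balanced


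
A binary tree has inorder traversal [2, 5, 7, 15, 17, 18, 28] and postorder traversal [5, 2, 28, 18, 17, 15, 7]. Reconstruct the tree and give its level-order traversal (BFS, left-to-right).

Inorder:   [2, 5, 7, 15, 17, 18, 28]
Postorder: [5, 2, 28, 18, 17, 15, 7]
Algorithm: postorder visits root last, so walk postorder right-to-left;
each value is the root of the current inorder slice — split it at that
value, recurse on the right subtree first, then the left.
Recursive splits:
  root=7; inorder splits into left=[2, 5], right=[15, 17, 18, 28]
  root=15; inorder splits into left=[], right=[17, 18, 28]
  root=17; inorder splits into left=[], right=[18, 28]
  root=18; inorder splits into left=[], right=[28]
  root=28; inorder splits into left=[], right=[]
  root=2; inorder splits into left=[], right=[5]
  root=5; inorder splits into left=[], right=[]
Reconstructed level-order: [7, 2, 15, 5, 17, 18, 28]


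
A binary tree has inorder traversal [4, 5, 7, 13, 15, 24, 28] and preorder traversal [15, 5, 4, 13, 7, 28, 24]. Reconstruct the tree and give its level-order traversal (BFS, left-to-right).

Inorder:  [4, 5, 7, 13, 15, 24, 28]
Preorder: [15, 5, 4, 13, 7, 28, 24]
Algorithm: preorder visits root first, so consume preorder in order;
for each root, split the current inorder slice at that value into
left-subtree inorder and right-subtree inorder, then recurse.
Recursive splits:
  root=15; inorder splits into left=[4, 5, 7, 13], right=[24, 28]
  root=5; inorder splits into left=[4], right=[7, 13]
  root=4; inorder splits into left=[], right=[]
  root=13; inorder splits into left=[7], right=[]
  root=7; inorder splits into left=[], right=[]
  root=28; inorder splits into left=[24], right=[]
  root=24; inorder splits into left=[], right=[]
Reconstructed level-order: [15, 5, 28, 4, 13, 24, 7]


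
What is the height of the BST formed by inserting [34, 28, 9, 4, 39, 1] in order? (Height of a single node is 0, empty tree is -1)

Insertion order: [34, 28, 9, 4, 39, 1]
Tree (level-order array): [34, 28, 39, 9, None, None, None, 4, None, 1]
Compute height bottom-up (empty subtree = -1):
  height(1) = 1 + max(-1, -1) = 0
  height(4) = 1 + max(0, -1) = 1
  height(9) = 1 + max(1, -1) = 2
  height(28) = 1 + max(2, -1) = 3
  height(39) = 1 + max(-1, -1) = 0
  height(34) = 1 + max(3, 0) = 4
Height = 4


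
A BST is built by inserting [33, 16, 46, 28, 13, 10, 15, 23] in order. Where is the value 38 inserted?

Starting tree (level order): [33, 16, 46, 13, 28, None, None, 10, 15, 23]
Insertion path: 33 -> 46
Result: insert 38 as left child of 46
Final tree (level order): [33, 16, 46, 13, 28, 38, None, 10, 15, 23]


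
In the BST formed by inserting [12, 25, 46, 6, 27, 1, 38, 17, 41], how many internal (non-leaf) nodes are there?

Tree built from: [12, 25, 46, 6, 27, 1, 38, 17, 41]
Tree (level-order array): [12, 6, 25, 1, None, 17, 46, None, None, None, None, 27, None, None, 38, None, 41]
Rule: An internal node has at least one child.
Per-node child counts:
  node 12: 2 child(ren)
  node 6: 1 child(ren)
  node 1: 0 child(ren)
  node 25: 2 child(ren)
  node 17: 0 child(ren)
  node 46: 1 child(ren)
  node 27: 1 child(ren)
  node 38: 1 child(ren)
  node 41: 0 child(ren)
Matching nodes: [12, 6, 25, 46, 27, 38]
Count of internal (non-leaf) nodes: 6


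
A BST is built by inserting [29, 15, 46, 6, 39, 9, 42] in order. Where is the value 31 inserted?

Starting tree (level order): [29, 15, 46, 6, None, 39, None, None, 9, None, 42]
Insertion path: 29 -> 46 -> 39
Result: insert 31 as left child of 39
Final tree (level order): [29, 15, 46, 6, None, 39, None, None, 9, 31, 42]


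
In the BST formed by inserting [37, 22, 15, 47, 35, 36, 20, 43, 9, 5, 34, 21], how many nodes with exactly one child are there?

Tree built from: [37, 22, 15, 47, 35, 36, 20, 43, 9, 5, 34, 21]
Tree (level-order array): [37, 22, 47, 15, 35, 43, None, 9, 20, 34, 36, None, None, 5, None, None, 21]
Rule: These are nodes with exactly 1 non-null child.
Per-node child counts:
  node 37: 2 child(ren)
  node 22: 2 child(ren)
  node 15: 2 child(ren)
  node 9: 1 child(ren)
  node 5: 0 child(ren)
  node 20: 1 child(ren)
  node 21: 0 child(ren)
  node 35: 2 child(ren)
  node 34: 0 child(ren)
  node 36: 0 child(ren)
  node 47: 1 child(ren)
  node 43: 0 child(ren)
Matching nodes: [9, 20, 47]
Count of nodes with exactly one child: 3


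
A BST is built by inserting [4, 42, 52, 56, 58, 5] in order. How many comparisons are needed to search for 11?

Search path for 11: 4 -> 42 -> 5
Found: False
Comparisons: 3


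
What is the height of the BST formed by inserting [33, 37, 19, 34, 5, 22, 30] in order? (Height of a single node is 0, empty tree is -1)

Insertion order: [33, 37, 19, 34, 5, 22, 30]
Tree (level-order array): [33, 19, 37, 5, 22, 34, None, None, None, None, 30]
Compute height bottom-up (empty subtree = -1):
  height(5) = 1 + max(-1, -1) = 0
  height(30) = 1 + max(-1, -1) = 0
  height(22) = 1 + max(-1, 0) = 1
  height(19) = 1 + max(0, 1) = 2
  height(34) = 1 + max(-1, -1) = 0
  height(37) = 1 + max(0, -1) = 1
  height(33) = 1 + max(2, 1) = 3
Height = 3


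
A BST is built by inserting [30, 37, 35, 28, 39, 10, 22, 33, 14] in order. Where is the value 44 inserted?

Starting tree (level order): [30, 28, 37, 10, None, 35, 39, None, 22, 33, None, None, None, 14]
Insertion path: 30 -> 37 -> 39
Result: insert 44 as right child of 39
Final tree (level order): [30, 28, 37, 10, None, 35, 39, None, 22, 33, None, None, 44, 14]


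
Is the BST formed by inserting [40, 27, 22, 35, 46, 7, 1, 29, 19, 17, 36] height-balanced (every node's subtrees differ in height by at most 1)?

Tree (level-order array): [40, 27, 46, 22, 35, None, None, 7, None, 29, 36, 1, 19, None, None, None, None, None, None, 17]
Definition: a tree is height-balanced if, at every node, |h(left) - h(right)| <= 1 (empty subtree has height -1).
Bottom-up per-node check:
  node 1: h_left=-1, h_right=-1, diff=0 [OK], height=0
  node 17: h_left=-1, h_right=-1, diff=0 [OK], height=0
  node 19: h_left=0, h_right=-1, diff=1 [OK], height=1
  node 7: h_left=0, h_right=1, diff=1 [OK], height=2
  node 22: h_left=2, h_right=-1, diff=3 [FAIL (|2--1|=3 > 1)], height=3
  node 29: h_left=-1, h_right=-1, diff=0 [OK], height=0
  node 36: h_left=-1, h_right=-1, diff=0 [OK], height=0
  node 35: h_left=0, h_right=0, diff=0 [OK], height=1
  node 27: h_left=3, h_right=1, diff=2 [FAIL (|3-1|=2 > 1)], height=4
  node 46: h_left=-1, h_right=-1, diff=0 [OK], height=0
  node 40: h_left=4, h_right=0, diff=4 [FAIL (|4-0|=4 > 1)], height=5
Node 22 violates the condition: |2 - -1| = 3 > 1.
Result: Not balanced


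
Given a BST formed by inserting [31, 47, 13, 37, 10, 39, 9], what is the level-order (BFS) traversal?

Tree insertion order: [31, 47, 13, 37, 10, 39, 9]
Tree (level-order array): [31, 13, 47, 10, None, 37, None, 9, None, None, 39]
BFS from the root, enqueuing left then right child of each popped node:
  queue [31] -> pop 31, enqueue [13, 47], visited so far: [31]
  queue [13, 47] -> pop 13, enqueue [10], visited so far: [31, 13]
  queue [47, 10] -> pop 47, enqueue [37], visited so far: [31, 13, 47]
  queue [10, 37] -> pop 10, enqueue [9], visited so far: [31, 13, 47, 10]
  queue [37, 9] -> pop 37, enqueue [39], visited so far: [31, 13, 47, 10, 37]
  queue [9, 39] -> pop 9, enqueue [none], visited so far: [31, 13, 47, 10, 37, 9]
  queue [39] -> pop 39, enqueue [none], visited so far: [31, 13, 47, 10, 37, 9, 39]
Result: [31, 13, 47, 10, 37, 9, 39]


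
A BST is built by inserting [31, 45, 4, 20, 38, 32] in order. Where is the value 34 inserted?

Starting tree (level order): [31, 4, 45, None, 20, 38, None, None, None, 32]
Insertion path: 31 -> 45 -> 38 -> 32
Result: insert 34 as right child of 32
Final tree (level order): [31, 4, 45, None, 20, 38, None, None, None, 32, None, None, 34]


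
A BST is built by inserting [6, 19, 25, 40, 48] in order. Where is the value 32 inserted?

Starting tree (level order): [6, None, 19, None, 25, None, 40, None, 48]
Insertion path: 6 -> 19 -> 25 -> 40
Result: insert 32 as left child of 40
Final tree (level order): [6, None, 19, None, 25, None, 40, 32, 48]


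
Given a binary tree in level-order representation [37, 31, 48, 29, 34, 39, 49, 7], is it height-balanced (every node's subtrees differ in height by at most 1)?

Tree (level-order array): [37, 31, 48, 29, 34, 39, 49, 7]
Definition: a tree is height-balanced if, at every node, |h(left) - h(right)| <= 1 (empty subtree has height -1).
Bottom-up per-node check:
  node 7: h_left=-1, h_right=-1, diff=0 [OK], height=0
  node 29: h_left=0, h_right=-1, diff=1 [OK], height=1
  node 34: h_left=-1, h_right=-1, diff=0 [OK], height=0
  node 31: h_left=1, h_right=0, diff=1 [OK], height=2
  node 39: h_left=-1, h_right=-1, diff=0 [OK], height=0
  node 49: h_left=-1, h_right=-1, diff=0 [OK], height=0
  node 48: h_left=0, h_right=0, diff=0 [OK], height=1
  node 37: h_left=2, h_right=1, diff=1 [OK], height=3
All nodes satisfy the balance condition.
Result: Balanced


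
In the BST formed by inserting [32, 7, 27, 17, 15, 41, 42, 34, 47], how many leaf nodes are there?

Tree built from: [32, 7, 27, 17, 15, 41, 42, 34, 47]
Tree (level-order array): [32, 7, 41, None, 27, 34, 42, 17, None, None, None, None, 47, 15]
Rule: A leaf has 0 children.
Per-node child counts:
  node 32: 2 child(ren)
  node 7: 1 child(ren)
  node 27: 1 child(ren)
  node 17: 1 child(ren)
  node 15: 0 child(ren)
  node 41: 2 child(ren)
  node 34: 0 child(ren)
  node 42: 1 child(ren)
  node 47: 0 child(ren)
Matching nodes: [15, 34, 47]
Count of leaf nodes: 3


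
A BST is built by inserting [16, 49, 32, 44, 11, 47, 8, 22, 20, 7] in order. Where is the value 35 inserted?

Starting tree (level order): [16, 11, 49, 8, None, 32, None, 7, None, 22, 44, None, None, 20, None, None, 47]
Insertion path: 16 -> 49 -> 32 -> 44
Result: insert 35 as left child of 44
Final tree (level order): [16, 11, 49, 8, None, 32, None, 7, None, 22, 44, None, None, 20, None, 35, 47]


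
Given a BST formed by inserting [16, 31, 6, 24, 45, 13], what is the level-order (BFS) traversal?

Tree insertion order: [16, 31, 6, 24, 45, 13]
Tree (level-order array): [16, 6, 31, None, 13, 24, 45]
BFS from the root, enqueuing left then right child of each popped node:
  queue [16] -> pop 16, enqueue [6, 31], visited so far: [16]
  queue [6, 31] -> pop 6, enqueue [13], visited so far: [16, 6]
  queue [31, 13] -> pop 31, enqueue [24, 45], visited so far: [16, 6, 31]
  queue [13, 24, 45] -> pop 13, enqueue [none], visited so far: [16, 6, 31, 13]
  queue [24, 45] -> pop 24, enqueue [none], visited so far: [16, 6, 31, 13, 24]
  queue [45] -> pop 45, enqueue [none], visited so far: [16, 6, 31, 13, 24, 45]
Result: [16, 6, 31, 13, 24, 45]


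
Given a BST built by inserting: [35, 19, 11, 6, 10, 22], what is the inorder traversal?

Tree insertion order: [35, 19, 11, 6, 10, 22]
Tree (level-order array): [35, 19, None, 11, 22, 6, None, None, None, None, 10]
Inorder traversal: [6, 10, 11, 19, 22, 35]


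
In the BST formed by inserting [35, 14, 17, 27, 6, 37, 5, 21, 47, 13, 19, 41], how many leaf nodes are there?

Tree built from: [35, 14, 17, 27, 6, 37, 5, 21, 47, 13, 19, 41]
Tree (level-order array): [35, 14, 37, 6, 17, None, 47, 5, 13, None, 27, 41, None, None, None, None, None, 21, None, None, None, 19]
Rule: A leaf has 0 children.
Per-node child counts:
  node 35: 2 child(ren)
  node 14: 2 child(ren)
  node 6: 2 child(ren)
  node 5: 0 child(ren)
  node 13: 0 child(ren)
  node 17: 1 child(ren)
  node 27: 1 child(ren)
  node 21: 1 child(ren)
  node 19: 0 child(ren)
  node 37: 1 child(ren)
  node 47: 1 child(ren)
  node 41: 0 child(ren)
Matching nodes: [5, 13, 19, 41]
Count of leaf nodes: 4


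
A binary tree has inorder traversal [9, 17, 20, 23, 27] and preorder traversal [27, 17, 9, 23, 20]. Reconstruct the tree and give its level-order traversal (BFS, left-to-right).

Inorder:  [9, 17, 20, 23, 27]
Preorder: [27, 17, 9, 23, 20]
Algorithm: preorder visits root first, so consume preorder in order;
for each root, split the current inorder slice at that value into
left-subtree inorder and right-subtree inorder, then recurse.
Recursive splits:
  root=27; inorder splits into left=[9, 17, 20, 23], right=[]
  root=17; inorder splits into left=[9], right=[20, 23]
  root=9; inorder splits into left=[], right=[]
  root=23; inorder splits into left=[20], right=[]
  root=20; inorder splits into left=[], right=[]
Reconstructed level-order: [27, 17, 9, 23, 20]


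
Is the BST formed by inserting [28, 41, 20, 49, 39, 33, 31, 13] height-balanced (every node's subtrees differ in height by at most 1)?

Tree (level-order array): [28, 20, 41, 13, None, 39, 49, None, None, 33, None, None, None, 31]
Definition: a tree is height-balanced if, at every node, |h(left) - h(right)| <= 1 (empty subtree has height -1).
Bottom-up per-node check:
  node 13: h_left=-1, h_right=-1, diff=0 [OK], height=0
  node 20: h_left=0, h_right=-1, diff=1 [OK], height=1
  node 31: h_left=-1, h_right=-1, diff=0 [OK], height=0
  node 33: h_left=0, h_right=-1, diff=1 [OK], height=1
  node 39: h_left=1, h_right=-1, diff=2 [FAIL (|1--1|=2 > 1)], height=2
  node 49: h_left=-1, h_right=-1, diff=0 [OK], height=0
  node 41: h_left=2, h_right=0, diff=2 [FAIL (|2-0|=2 > 1)], height=3
  node 28: h_left=1, h_right=3, diff=2 [FAIL (|1-3|=2 > 1)], height=4
Node 39 violates the condition: |1 - -1| = 2 > 1.
Result: Not balanced


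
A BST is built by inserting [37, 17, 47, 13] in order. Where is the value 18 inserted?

Starting tree (level order): [37, 17, 47, 13]
Insertion path: 37 -> 17
Result: insert 18 as right child of 17
Final tree (level order): [37, 17, 47, 13, 18]


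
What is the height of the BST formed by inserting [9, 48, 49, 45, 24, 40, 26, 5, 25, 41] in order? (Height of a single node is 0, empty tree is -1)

Insertion order: [9, 48, 49, 45, 24, 40, 26, 5, 25, 41]
Tree (level-order array): [9, 5, 48, None, None, 45, 49, 24, None, None, None, None, 40, 26, 41, 25]
Compute height bottom-up (empty subtree = -1):
  height(5) = 1 + max(-1, -1) = 0
  height(25) = 1 + max(-1, -1) = 0
  height(26) = 1 + max(0, -1) = 1
  height(41) = 1 + max(-1, -1) = 0
  height(40) = 1 + max(1, 0) = 2
  height(24) = 1 + max(-1, 2) = 3
  height(45) = 1 + max(3, -1) = 4
  height(49) = 1 + max(-1, -1) = 0
  height(48) = 1 + max(4, 0) = 5
  height(9) = 1 + max(0, 5) = 6
Height = 6


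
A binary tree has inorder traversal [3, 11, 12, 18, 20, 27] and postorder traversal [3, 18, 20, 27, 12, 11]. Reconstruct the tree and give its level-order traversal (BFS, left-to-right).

Inorder:   [3, 11, 12, 18, 20, 27]
Postorder: [3, 18, 20, 27, 12, 11]
Algorithm: postorder visits root last, so walk postorder right-to-left;
each value is the root of the current inorder slice — split it at that
value, recurse on the right subtree first, then the left.
Recursive splits:
  root=11; inorder splits into left=[3], right=[12, 18, 20, 27]
  root=12; inorder splits into left=[], right=[18, 20, 27]
  root=27; inorder splits into left=[18, 20], right=[]
  root=20; inorder splits into left=[18], right=[]
  root=18; inorder splits into left=[], right=[]
  root=3; inorder splits into left=[], right=[]
Reconstructed level-order: [11, 3, 12, 27, 20, 18]


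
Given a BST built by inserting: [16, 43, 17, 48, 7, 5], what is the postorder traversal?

Tree insertion order: [16, 43, 17, 48, 7, 5]
Tree (level-order array): [16, 7, 43, 5, None, 17, 48]
Postorder traversal: [5, 7, 17, 48, 43, 16]


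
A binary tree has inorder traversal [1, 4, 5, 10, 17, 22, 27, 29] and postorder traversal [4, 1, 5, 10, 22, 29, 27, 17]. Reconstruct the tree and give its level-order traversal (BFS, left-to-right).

Inorder:   [1, 4, 5, 10, 17, 22, 27, 29]
Postorder: [4, 1, 5, 10, 22, 29, 27, 17]
Algorithm: postorder visits root last, so walk postorder right-to-left;
each value is the root of the current inorder slice — split it at that
value, recurse on the right subtree first, then the left.
Recursive splits:
  root=17; inorder splits into left=[1, 4, 5, 10], right=[22, 27, 29]
  root=27; inorder splits into left=[22], right=[29]
  root=29; inorder splits into left=[], right=[]
  root=22; inorder splits into left=[], right=[]
  root=10; inorder splits into left=[1, 4, 5], right=[]
  root=5; inorder splits into left=[1, 4], right=[]
  root=1; inorder splits into left=[], right=[4]
  root=4; inorder splits into left=[], right=[]
Reconstructed level-order: [17, 10, 27, 5, 22, 29, 1, 4]


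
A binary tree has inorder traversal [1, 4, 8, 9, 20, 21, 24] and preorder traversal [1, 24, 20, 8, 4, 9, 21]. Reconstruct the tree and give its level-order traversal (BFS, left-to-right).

Inorder:  [1, 4, 8, 9, 20, 21, 24]
Preorder: [1, 24, 20, 8, 4, 9, 21]
Algorithm: preorder visits root first, so consume preorder in order;
for each root, split the current inorder slice at that value into
left-subtree inorder and right-subtree inorder, then recurse.
Recursive splits:
  root=1; inorder splits into left=[], right=[4, 8, 9, 20, 21, 24]
  root=24; inorder splits into left=[4, 8, 9, 20, 21], right=[]
  root=20; inorder splits into left=[4, 8, 9], right=[21]
  root=8; inorder splits into left=[4], right=[9]
  root=4; inorder splits into left=[], right=[]
  root=9; inorder splits into left=[], right=[]
  root=21; inorder splits into left=[], right=[]
Reconstructed level-order: [1, 24, 20, 8, 21, 4, 9]


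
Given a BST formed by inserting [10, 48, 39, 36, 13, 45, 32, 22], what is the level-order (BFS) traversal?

Tree insertion order: [10, 48, 39, 36, 13, 45, 32, 22]
Tree (level-order array): [10, None, 48, 39, None, 36, 45, 13, None, None, None, None, 32, 22]
BFS from the root, enqueuing left then right child of each popped node:
  queue [10] -> pop 10, enqueue [48], visited so far: [10]
  queue [48] -> pop 48, enqueue [39], visited so far: [10, 48]
  queue [39] -> pop 39, enqueue [36, 45], visited so far: [10, 48, 39]
  queue [36, 45] -> pop 36, enqueue [13], visited so far: [10, 48, 39, 36]
  queue [45, 13] -> pop 45, enqueue [none], visited so far: [10, 48, 39, 36, 45]
  queue [13] -> pop 13, enqueue [32], visited so far: [10, 48, 39, 36, 45, 13]
  queue [32] -> pop 32, enqueue [22], visited so far: [10, 48, 39, 36, 45, 13, 32]
  queue [22] -> pop 22, enqueue [none], visited so far: [10, 48, 39, 36, 45, 13, 32, 22]
Result: [10, 48, 39, 36, 45, 13, 32, 22]


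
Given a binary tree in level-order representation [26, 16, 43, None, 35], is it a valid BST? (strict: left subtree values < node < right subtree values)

Level-order array: [26, 16, 43, None, 35]
Validate using subtree bounds (lo, hi): at each node, require lo < value < hi,
then recurse left with hi=value and right with lo=value.
Preorder trace (stopping at first violation):
  at node 26 with bounds (-inf, +inf): OK
  at node 16 with bounds (-inf, 26): OK
  at node 35 with bounds (16, 26): VIOLATION
Node 35 violates its bound: not (16 < 35 < 26).
Result: Not a valid BST


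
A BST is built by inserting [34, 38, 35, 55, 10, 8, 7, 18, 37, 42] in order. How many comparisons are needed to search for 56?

Search path for 56: 34 -> 38 -> 55
Found: False
Comparisons: 3


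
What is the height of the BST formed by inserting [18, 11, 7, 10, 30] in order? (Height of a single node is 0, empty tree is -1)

Insertion order: [18, 11, 7, 10, 30]
Tree (level-order array): [18, 11, 30, 7, None, None, None, None, 10]
Compute height bottom-up (empty subtree = -1):
  height(10) = 1 + max(-1, -1) = 0
  height(7) = 1 + max(-1, 0) = 1
  height(11) = 1 + max(1, -1) = 2
  height(30) = 1 + max(-1, -1) = 0
  height(18) = 1 + max(2, 0) = 3
Height = 3


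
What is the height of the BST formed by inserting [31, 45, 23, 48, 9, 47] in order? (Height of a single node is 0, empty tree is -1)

Insertion order: [31, 45, 23, 48, 9, 47]
Tree (level-order array): [31, 23, 45, 9, None, None, 48, None, None, 47]
Compute height bottom-up (empty subtree = -1):
  height(9) = 1 + max(-1, -1) = 0
  height(23) = 1 + max(0, -1) = 1
  height(47) = 1 + max(-1, -1) = 0
  height(48) = 1 + max(0, -1) = 1
  height(45) = 1 + max(-1, 1) = 2
  height(31) = 1 + max(1, 2) = 3
Height = 3


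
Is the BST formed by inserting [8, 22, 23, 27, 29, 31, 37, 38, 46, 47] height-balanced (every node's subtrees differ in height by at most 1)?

Tree (level-order array): [8, None, 22, None, 23, None, 27, None, 29, None, 31, None, 37, None, 38, None, 46, None, 47]
Definition: a tree is height-balanced if, at every node, |h(left) - h(right)| <= 1 (empty subtree has height -1).
Bottom-up per-node check:
  node 47: h_left=-1, h_right=-1, diff=0 [OK], height=0
  node 46: h_left=-1, h_right=0, diff=1 [OK], height=1
  node 38: h_left=-1, h_right=1, diff=2 [FAIL (|-1-1|=2 > 1)], height=2
  node 37: h_left=-1, h_right=2, diff=3 [FAIL (|-1-2|=3 > 1)], height=3
  node 31: h_left=-1, h_right=3, diff=4 [FAIL (|-1-3|=4 > 1)], height=4
  node 29: h_left=-1, h_right=4, diff=5 [FAIL (|-1-4|=5 > 1)], height=5
  node 27: h_left=-1, h_right=5, diff=6 [FAIL (|-1-5|=6 > 1)], height=6
  node 23: h_left=-1, h_right=6, diff=7 [FAIL (|-1-6|=7 > 1)], height=7
  node 22: h_left=-1, h_right=7, diff=8 [FAIL (|-1-7|=8 > 1)], height=8
  node 8: h_left=-1, h_right=8, diff=9 [FAIL (|-1-8|=9 > 1)], height=9
Node 38 violates the condition: |-1 - 1| = 2 > 1.
Result: Not balanced


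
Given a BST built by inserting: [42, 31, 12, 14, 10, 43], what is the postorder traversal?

Tree insertion order: [42, 31, 12, 14, 10, 43]
Tree (level-order array): [42, 31, 43, 12, None, None, None, 10, 14]
Postorder traversal: [10, 14, 12, 31, 43, 42]


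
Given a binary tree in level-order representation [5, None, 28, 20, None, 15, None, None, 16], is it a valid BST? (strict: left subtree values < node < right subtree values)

Level-order array: [5, None, 28, 20, None, 15, None, None, 16]
Validate using subtree bounds (lo, hi): at each node, require lo < value < hi,
then recurse left with hi=value and right with lo=value.
Preorder trace (stopping at first violation):
  at node 5 with bounds (-inf, +inf): OK
  at node 28 with bounds (5, +inf): OK
  at node 20 with bounds (5, 28): OK
  at node 15 with bounds (5, 20): OK
  at node 16 with bounds (15, 20): OK
No violation found at any node.
Result: Valid BST


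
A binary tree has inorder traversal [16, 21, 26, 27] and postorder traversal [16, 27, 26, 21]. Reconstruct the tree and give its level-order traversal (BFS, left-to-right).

Inorder:   [16, 21, 26, 27]
Postorder: [16, 27, 26, 21]
Algorithm: postorder visits root last, so walk postorder right-to-left;
each value is the root of the current inorder slice — split it at that
value, recurse on the right subtree first, then the left.
Recursive splits:
  root=21; inorder splits into left=[16], right=[26, 27]
  root=26; inorder splits into left=[], right=[27]
  root=27; inorder splits into left=[], right=[]
  root=16; inorder splits into left=[], right=[]
Reconstructed level-order: [21, 16, 26, 27]


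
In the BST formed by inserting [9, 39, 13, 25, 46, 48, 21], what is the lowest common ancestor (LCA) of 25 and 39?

Tree insertion order: [9, 39, 13, 25, 46, 48, 21]
Tree (level-order array): [9, None, 39, 13, 46, None, 25, None, 48, 21]
In a BST, the LCA of p=25, q=39 is the first node v on the
root-to-leaf path with p <= v <= q (go left if both < v, right if both > v).
Walk from root:
  at 9: both 25 and 39 > 9, go right
  at 39: 25 <= 39 <= 39, this is the LCA
LCA = 39


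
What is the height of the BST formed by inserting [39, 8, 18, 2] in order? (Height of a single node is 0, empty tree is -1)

Insertion order: [39, 8, 18, 2]
Tree (level-order array): [39, 8, None, 2, 18]
Compute height bottom-up (empty subtree = -1):
  height(2) = 1 + max(-1, -1) = 0
  height(18) = 1 + max(-1, -1) = 0
  height(8) = 1 + max(0, 0) = 1
  height(39) = 1 + max(1, -1) = 2
Height = 2


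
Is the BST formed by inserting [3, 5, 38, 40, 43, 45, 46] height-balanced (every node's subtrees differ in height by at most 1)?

Tree (level-order array): [3, None, 5, None, 38, None, 40, None, 43, None, 45, None, 46]
Definition: a tree is height-balanced if, at every node, |h(left) - h(right)| <= 1 (empty subtree has height -1).
Bottom-up per-node check:
  node 46: h_left=-1, h_right=-1, diff=0 [OK], height=0
  node 45: h_left=-1, h_right=0, diff=1 [OK], height=1
  node 43: h_left=-1, h_right=1, diff=2 [FAIL (|-1-1|=2 > 1)], height=2
  node 40: h_left=-1, h_right=2, diff=3 [FAIL (|-1-2|=3 > 1)], height=3
  node 38: h_left=-1, h_right=3, diff=4 [FAIL (|-1-3|=4 > 1)], height=4
  node 5: h_left=-1, h_right=4, diff=5 [FAIL (|-1-4|=5 > 1)], height=5
  node 3: h_left=-1, h_right=5, diff=6 [FAIL (|-1-5|=6 > 1)], height=6
Node 43 violates the condition: |-1 - 1| = 2 > 1.
Result: Not balanced


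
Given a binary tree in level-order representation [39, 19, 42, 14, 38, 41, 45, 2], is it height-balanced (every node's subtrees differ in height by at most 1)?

Tree (level-order array): [39, 19, 42, 14, 38, 41, 45, 2]
Definition: a tree is height-balanced if, at every node, |h(left) - h(right)| <= 1 (empty subtree has height -1).
Bottom-up per-node check:
  node 2: h_left=-1, h_right=-1, diff=0 [OK], height=0
  node 14: h_left=0, h_right=-1, diff=1 [OK], height=1
  node 38: h_left=-1, h_right=-1, diff=0 [OK], height=0
  node 19: h_left=1, h_right=0, diff=1 [OK], height=2
  node 41: h_left=-1, h_right=-1, diff=0 [OK], height=0
  node 45: h_left=-1, h_right=-1, diff=0 [OK], height=0
  node 42: h_left=0, h_right=0, diff=0 [OK], height=1
  node 39: h_left=2, h_right=1, diff=1 [OK], height=3
All nodes satisfy the balance condition.
Result: Balanced


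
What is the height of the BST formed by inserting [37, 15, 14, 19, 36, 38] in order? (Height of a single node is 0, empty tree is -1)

Insertion order: [37, 15, 14, 19, 36, 38]
Tree (level-order array): [37, 15, 38, 14, 19, None, None, None, None, None, 36]
Compute height bottom-up (empty subtree = -1):
  height(14) = 1 + max(-1, -1) = 0
  height(36) = 1 + max(-1, -1) = 0
  height(19) = 1 + max(-1, 0) = 1
  height(15) = 1 + max(0, 1) = 2
  height(38) = 1 + max(-1, -1) = 0
  height(37) = 1 + max(2, 0) = 3
Height = 3


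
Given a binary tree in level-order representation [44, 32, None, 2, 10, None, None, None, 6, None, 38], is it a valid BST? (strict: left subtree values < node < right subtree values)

Level-order array: [44, 32, None, 2, 10, None, None, None, 6, None, 38]
Validate using subtree bounds (lo, hi): at each node, require lo < value < hi,
then recurse left with hi=value and right with lo=value.
Preorder trace (stopping at first violation):
  at node 44 with bounds (-inf, +inf): OK
  at node 32 with bounds (-inf, 44): OK
  at node 2 with bounds (-inf, 32): OK
  at node 10 with bounds (32, 44): VIOLATION
Node 10 violates its bound: not (32 < 10 < 44).
Result: Not a valid BST


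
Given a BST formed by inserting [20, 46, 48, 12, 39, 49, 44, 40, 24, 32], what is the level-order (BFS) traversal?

Tree insertion order: [20, 46, 48, 12, 39, 49, 44, 40, 24, 32]
Tree (level-order array): [20, 12, 46, None, None, 39, 48, 24, 44, None, 49, None, 32, 40]
BFS from the root, enqueuing left then right child of each popped node:
  queue [20] -> pop 20, enqueue [12, 46], visited so far: [20]
  queue [12, 46] -> pop 12, enqueue [none], visited so far: [20, 12]
  queue [46] -> pop 46, enqueue [39, 48], visited so far: [20, 12, 46]
  queue [39, 48] -> pop 39, enqueue [24, 44], visited so far: [20, 12, 46, 39]
  queue [48, 24, 44] -> pop 48, enqueue [49], visited so far: [20, 12, 46, 39, 48]
  queue [24, 44, 49] -> pop 24, enqueue [32], visited so far: [20, 12, 46, 39, 48, 24]
  queue [44, 49, 32] -> pop 44, enqueue [40], visited so far: [20, 12, 46, 39, 48, 24, 44]
  queue [49, 32, 40] -> pop 49, enqueue [none], visited so far: [20, 12, 46, 39, 48, 24, 44, 49]
  queue [32, 40] -> pop 32, enqueue [none], visited so far: [20, 12, 46, 39, 48, 24, 44, 49, 32]
  queue [40] -> pop 40, enqueue [none], visited so far: [20, 12, 46, 39, 48, 24, 44, 49, 32, 40]
Result: [20, 12, 46, 39, 48, 24, 44, 49, 32, 40]


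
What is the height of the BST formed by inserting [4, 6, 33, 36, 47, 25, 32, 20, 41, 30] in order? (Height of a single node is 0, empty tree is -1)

Insertion order: [4, 6, 33, 36, 47, 25, 32, 20, 41, 30]
Tree (level-order array): [4, None, 6, None, 33, 25, 36, 20, 32, None, 47, None, None, 30, None, 41]
Compute height bottom-up (empty subtree = -1):
  height(20) = 1 + max(-1, -1) = 0
  height(30) = 1 + max(-1, -1) = 0
  height(32) = 1 + max(0, -1) = 1
  height(25) = 1 + max(0, 1) = 2
  height(41) = 1 + max(-1, -1) = 0
  height(47) = 1 + max(0, -1) = 1
  height(36) = 1 + max(-1, 1) = 2
  height(33) = 1 + max(2, 2) = 3
  height(6) = 1 + max(-1, 3) = 4
  height(4) = 1 + max(-1, 4) = 5
Height = 5


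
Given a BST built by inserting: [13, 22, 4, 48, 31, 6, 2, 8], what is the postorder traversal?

Tree insertion order: [13, 22, 4, 48, 31, 6, 2, 8]
Tree (level-order array): [13, 4, 22, 2, 6, None, 48, None, None, None, 8, 31]
Postorder traversal: [2, 8, 6, 4, 31, 48, 22, 13]


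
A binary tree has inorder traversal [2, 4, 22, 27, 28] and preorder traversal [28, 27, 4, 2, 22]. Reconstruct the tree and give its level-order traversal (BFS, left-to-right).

Inorder:  [2, 4, 22, 27, 28]
Preorder: [28, 27, 4, 2, 22]
Algorithm: preorder visits root first, so consume preorder in order;
for each root, split the current inorder slice at that value into
left-subtree inorder and right-subtree inorder, then recurse.
Recursive splits:
  root=28; inorder splits into left=[2, 4, 22, 27], right=[]
  root=27; inorder splits into left=[2, 4, 22], right=[]
  root=4; inorder splits into left=[2], right=[22]
  root=2; inorder splits into left=[], right=[]
  root=22; inorder splits into left=[], right=[]
Reconstructed level-order: [28, 27, 4, 2, 22]


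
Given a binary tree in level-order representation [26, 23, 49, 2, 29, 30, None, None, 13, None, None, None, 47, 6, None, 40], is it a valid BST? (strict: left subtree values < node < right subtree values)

Level-order array: [26, 23, 49, 2, 29, 30, None, None, 13, None, None, None, 47, 6, None, 40]
Validate using subtree bounds (lo, hi): at each node, require lo < value < hi,
then recurse left with hi=value and right with lo=value.
Preorder trace (stopping at first violation):
  at node 26 with bounds (-inf, +inf): OK
  at node 23 with bounds (-inf, 26): OK
  at node 2 with bounds (-inf, 23): OK
  at node 13 with bounds (2, 23): OK
  at node 6 with bounds (2, 13): OK
  at node 29 with bounds (23, 26): VIOLATION
Node 29 violates its bound: not (23 < 29 < 26).
Result: Not a valid BST


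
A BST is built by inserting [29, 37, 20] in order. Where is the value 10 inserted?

Starting tree (level order): [29, 20, 37]
Insertion path: 29 -> 20
Result: insert 10 as left child of 20
Final tree (level order): [29, 20, 37, 10]


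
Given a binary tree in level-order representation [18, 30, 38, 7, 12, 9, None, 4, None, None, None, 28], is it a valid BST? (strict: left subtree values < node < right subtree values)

Level-order array: [18, 30, 38, 7, 12, 9, None, 4, None, None, None, 28]
Validate using subtree bounds (lo, hi): at each node, require lo < value < hi,
then recurse left with hi=value and right with lo=value.
Preorder trace (stopping at first violation):
  at node 18 with bounds (-inf, +inf): OK
  at node 30 with bounds (-inf, 18): VIOLATION
Node 30 violates its bound: not (-inf < 30 < 18).
Result: Not a valid BST


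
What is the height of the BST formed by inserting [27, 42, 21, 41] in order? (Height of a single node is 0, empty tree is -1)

Insertion order: [27, 42, 21, 41]
Tree (level-order array): [27, 21, 42, None, None, 41]
Compute height bottom-up (empty subtree = -1):
  height(21) = 1 + max(-1, -1) = 0
  height(41) = 1 + max(-1, -1) = 0
  height(42) = 1 + max(0, -1) = 1
  height(27) = 1 + max(0, 1) = 2
Height = 2


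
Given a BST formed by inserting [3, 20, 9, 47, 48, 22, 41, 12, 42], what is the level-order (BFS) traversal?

Tree insertion order: [3, 20, 9, 47, 48, 22, 41, 12, 42]
Tree (level-order array): [3, None, 20, 9, 47, None, 12, 22, 48, None, None, None, 41, None, None, None, 42]
BFS from the root, enqueuing left then right child of each popped node:
  queue [3] -> pop 3, enqueue [20], visited so far: [3]
  queue [20] -> pop 20, enqueue [9, 47], visited so far: [3, 20]
  queue [9, 47] -> pop 9, enqueue [12], visited so far: [3, 20, 9]
  queue [47, 12] -> pop 47, enqueue [22, 48], visited so far: [3, 20, 9, 47]
  queue [12, 22, 48] -> pop 12, enqueue [none], visited so far: [3, 20, 9, 47, 12]
  queue [22, 48] -> pop 22, enqueue [41], visited so far: [3, 20, 9, 47, 12, 22]
  queue [48, 41] -> pop 48, enqueue [none], visited so far: [3, 20, 9, 47, 12, 22, 48]
  queue [41] -> pop 41, enqueue [42], visited so far: [3, 20, 9, 47, 12, 22, 48, 41]
  queue [42] -> pop 42, enqueue [none], visited so far: [3, 20, 9, 47, 12, 22, 48, 41, 42]
Result: [3, 20, 9, 47, 12, 22, 48, 41, 42]


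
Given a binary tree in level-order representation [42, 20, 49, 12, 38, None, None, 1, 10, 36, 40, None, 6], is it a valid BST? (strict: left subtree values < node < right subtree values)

Level-order array: [42, 20, 49, 12, 38, None, None, 1, 10, 36, 40, None, 6]
Validate using subtree bounds (lo, hi): at each node, require lo < value < hi,
then recurse left with hi=value and right with lo=value.
Preorder trace (stopping at first violation):
  at node 42 with bounds (-inf, +inf): OK
  at node 20 with bounds (-inf, 42): OK
  at node 12 with bounds (-inf, 20): OK
  at node 1 with bounds (-inf, 12): OK
  at node 6 with bounds (1, 12): OK
  at node 10 with bounds (12, 20): VIOLATION
Node 10 violates its bound: not (12 < 10 < 20).
Result: Not a valid BST


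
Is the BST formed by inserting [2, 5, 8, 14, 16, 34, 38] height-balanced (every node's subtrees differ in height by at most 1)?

Tree (level-order array): [2, None, 5, None, 8, None, 14, None, 16, None, 34, None, 38]
Definition: a tree is height-balanced if, at every node, |h(left) - h(right)| <= 1 (empty subtree has height -1).
Bottom-up per-node check:
  node 38: h_left=-1, h_right=-1, diff=0 [OK], height=0
  node 34: h_left=-1, h_right=0, diff=1 [OK], height=1
  node 16: h_left=-1, h_right=1, diff=2 [FAIL (|-1-1|=2 > 1)], height=2
  node 14: h_left=-1, h_right=2, diff=3 [FAIL (|-1-2|=3 > 1)], height=3
  node 8: h_left=-1, h_right=3, diff=4 [FAIL (|-1-3|=4 > 1)], height=4
  node 5: h_left=-1, h_right=4, diff=5 [FAIL (|-1-4|=5 > 1)], height=5
  node 2: h_left=-1, h_right=5, diff=6 [FAIL (|-1-5|=6 > 1)], height=6
Node 16 violates the condition: |-1 - 1| = 2 > 1.
Result: Not balanced


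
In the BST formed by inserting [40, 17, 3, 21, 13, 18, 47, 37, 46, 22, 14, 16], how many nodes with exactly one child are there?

Tree built from: [40, 17, 3, 21, 13, 18, 47, 37, 46, 22, 14, 16]
Tree (level-order array): [40, 17, 47, 3, 21, 46, None, None, 13, 18, 37, None, None, None, 14, None, None, 22, None, None, 16]
Rule: These are nodes with exactly 1 non-null child.
Per-node child counts:
  node 40: 2 child(ren)
  node 17: 2 child(ren)
  node 3: 1 child(ren)
  node 13: 1 child(ren)
  node 14: 1 child(ren)
  node 16: 0 child(ren)
  node 21: 2 child(ren)
  node 18: 0 child(ren)
  node 37: 1 child(ren)
  node 22: 0 child(ren)
  node 47: 1 child(ren)
  node 46: 0 child(ren)
Matching nodes: [3, 13, 14, 37, 47]
Count of nodes with exactly one child: 5


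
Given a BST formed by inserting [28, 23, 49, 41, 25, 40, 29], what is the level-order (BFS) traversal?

Tree insertion order: [28, 23, 49, 41, 25, 40, 29]
Tree (level-order array): [28, 23, 49, None, 25, 41, None, None, None, 40, None, 29]
BFS from the root, enqueuing left then right child of each popped node:
  queue [28] -> pop 28, enqueue [23, 49], visited so far: [28]
  queue [23, 49] -> pop 23, enqueue [25], visited so far: [28, 23]
  queue [49, 25] -> pop 49, enqueue [41], visited so far: [28, 23, 49]
  queue [25, 41] -> pop 25, enqueue [none], visited so far: [28, 23, 49, 25]
  queue [41] -> pop 41, enqueue [40], visited so far: [28, 23, 49, 25, 41]
  queue [40] -> pop 40, enqueue [29], visited so far: [28, 23, 49, 25, 41, 40]
  queue [29] -> pop 29, enqueue [none], visited so far: [28, 23, 49, 25, 41, 40, 29]
Result: [28, 23, 49, 25, 41, 40, 29]


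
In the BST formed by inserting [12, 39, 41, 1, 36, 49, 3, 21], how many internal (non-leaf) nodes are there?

Tree built from: [12, 39, 41, 1, 36, 49, 3, 21]
Tree (level-order array): [12, 1, 39, None, 3, 36, 41, None, None, 21, None, None, 49]
Rule: An internal node has at least one child.
Per-node child counts:
  node 12: 2 child(ren)
  node 1: 1 child(ren)
  node 3: 0 child(ren)
  node 39: 2 child(ren)
  node 36: 1 child(ren)
  node 21: 0 child(ren)
  node 41: 1 child(ren)
  node 49: 0 child(ren)
Matching nodes: [12, 1, 39, 36, 41]
Count of internal (non-leaf) nodes: 5


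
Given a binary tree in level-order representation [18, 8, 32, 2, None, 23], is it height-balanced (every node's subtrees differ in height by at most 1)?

Tree (level-order array): [18, 8, 32, 2, None, 23]
Definition: a tree is height-balanced if, at every node, |h(left) - h(right)| <= 1 (empty subtree has height -1).
Bottom-up per-node check:
  node 2: h_left=-1, h_right=-1, diff=0 [OK], height=0
  node 8: h_left=0, h_right=-1, diff=1 [OK], height=1
  node 23: h_left=-1, h_right=-1, diff=0 [OK], height=0
  node 32: h_left=0, h_right=-1, diff=1 [OK], height=1
  node 18: h_left=1, h_right=1, diff=0 [OK], height=2
All nodes satisfy the balance condition.
Result: Balanced


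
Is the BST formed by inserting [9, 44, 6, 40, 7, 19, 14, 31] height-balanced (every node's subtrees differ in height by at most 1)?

Tree (level-order array): [9, 6, 44, None, 7, 40, None, None, None, 19, None, 14, 31]
Definition: a tree is height-balanced if, at every node, |h(left) - h(right)| <= 1 (empty subtree has height -1).
Bottom-up per-node check:
  node 7: h_left=-1, h_right=-1, diff=0 [OK], height=0
  node 6: h_left=-1, h_right=0, diff=1 [OK], height=1
  node 14: h_left=-1, h_right=-1, diff=0 [OK], height=0
  node 31: h_left=-1, h_right=-1, diff=0 [OK], height=0
  node 19: h_left=0, h_right=0, diff=0 [OK], height=1
  node 40: h_left=1, h_right=-1, diff=2 [FAIL (|1--1|=2 > 1)], height=2
  node 44: h_left=2, h_right=-1, diff=3 [FAIL (|2--1|=3 > 1)], height=3
  node 9: h_left=1, h_right=3, diff=2 [FAIL (|1-3|=2 > 1)], height=4
Node 40 violates the condition: |1 - -1| = 2 > 1.
Result: Not balanced
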